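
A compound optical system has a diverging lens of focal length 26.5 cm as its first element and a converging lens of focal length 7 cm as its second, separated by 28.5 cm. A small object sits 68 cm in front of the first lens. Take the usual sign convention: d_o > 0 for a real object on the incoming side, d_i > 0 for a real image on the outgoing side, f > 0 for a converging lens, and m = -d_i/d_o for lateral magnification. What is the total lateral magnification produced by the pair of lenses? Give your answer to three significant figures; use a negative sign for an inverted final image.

-0.0484

First lens: d_i1 = 1/(1/(-26.5) - 1/68) = -19.069 cm.
m_1 = -(-19.069)/68 = 0.2804.
The intermediate image is virtual, 19.069 cm to the left of lens 1, so d_o2 = L - d_i1 = 28.5 - (-19.069) = 47.569 cm.
Second lens: d_i2 = 1/(1/7 - 1/(47.569)) = 8.208 cm.
m_2 = -(8.208)/(47.569) = -0.1725.
The system's lateral magnification is m_1 m_2 = (0.2804)(-0.1725) = -0.0484.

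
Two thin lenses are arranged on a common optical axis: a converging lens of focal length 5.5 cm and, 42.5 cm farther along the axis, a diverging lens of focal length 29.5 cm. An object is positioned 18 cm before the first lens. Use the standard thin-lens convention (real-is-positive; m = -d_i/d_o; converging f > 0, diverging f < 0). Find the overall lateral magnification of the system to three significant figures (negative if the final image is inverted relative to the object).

Applying the thin-lens equation to the first lens, 1/5.5 = 1/18 + 1/d_i1, which gives d_i1 = 7.920 cm.
Its lateral magnification is m_1 = -d_i1/d_o1 = -(7.920)/18 = -0.4400.
The intermediate image is 7.920 cm to the right of lens 1, so d_o2 = L - d_i1 = 42.5 - 7.920 = 34.580 cm.
Applying the thin-lens equation again with f_2 = -29.5 cm and d_o2 = 34.580 cm gives d_i2 = -15.919 cm.
m_2 = -(-15.919)/(34.580) = 0.4604.
Overall magnification: m = m_1 m_2 = -0.2026.

-0.203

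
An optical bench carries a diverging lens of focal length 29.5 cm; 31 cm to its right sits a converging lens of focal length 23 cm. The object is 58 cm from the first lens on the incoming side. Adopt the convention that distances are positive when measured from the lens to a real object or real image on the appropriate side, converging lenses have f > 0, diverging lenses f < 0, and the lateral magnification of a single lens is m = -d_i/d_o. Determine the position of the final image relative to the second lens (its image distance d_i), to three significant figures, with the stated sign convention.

42.2 cm

Lens 1: 1/d_i1 = 1/f_1 - 1/d_o1 = 1/(-29.5) - 1/58 = -0.05114 cm^-1, so d_i1 = -19.554 cm.
The intermediate image is virtual, 19.554 cm to the left of lens 1, so d_o2 = L - d_i1 = 31 - (-19.554) = 50.554 cm.
Lens 2: 1/d_i2 = 1/f_2 - 1/d_o2 = 1/23 - 1/(50.554) = 0.02370 cm^-1, so d_i2 = 42.198 cm.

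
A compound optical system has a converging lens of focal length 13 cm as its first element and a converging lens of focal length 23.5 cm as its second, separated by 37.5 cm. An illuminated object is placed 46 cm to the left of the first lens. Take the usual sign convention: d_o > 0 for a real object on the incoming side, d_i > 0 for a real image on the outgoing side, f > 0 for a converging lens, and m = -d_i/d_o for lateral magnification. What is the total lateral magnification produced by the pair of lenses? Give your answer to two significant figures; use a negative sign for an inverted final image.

Lens 1: 1/d_i1 = 1/f_1 - 1/d_o1 = 1/13 - 1/46 = 0.05518 cm^-1, so d_i1 = 18.121 cm.
m_1 = -(18.121)/46 = -0.3939.
Object distance for lens 2: d_o2 = 37.5 - 18.121 = 19.379 cm.
Lens 2: 1/d_i2 = 1/f_2 - 1/d_o2 = 1/23.5 - 1/(19.379) = -0.00905 cm^-1, so d_i2 = -110.502 cm.
m_2 = -(-110.502)/(19.379) = 5.7022.
Overall magnification: m = m_1 m_2 = -2.2463.

-2.2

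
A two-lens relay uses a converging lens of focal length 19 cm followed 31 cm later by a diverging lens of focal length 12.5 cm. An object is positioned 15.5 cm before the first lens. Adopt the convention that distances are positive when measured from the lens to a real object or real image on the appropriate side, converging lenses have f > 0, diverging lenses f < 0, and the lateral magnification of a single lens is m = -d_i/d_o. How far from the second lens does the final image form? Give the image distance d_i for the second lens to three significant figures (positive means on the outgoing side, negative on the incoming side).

Applying the thin-lens equation to the first lens, 1/19 = 1/15.5 + 1/d_i1, which gives d_i1 = -84.143 cm.
The intermediate image is virtual, 84.143 cm to the left of lens 1, so d_o2 = L - d_i1 = 31 - (-84.143) = 115.143 cm.
Applying the thin-lens equation again with f_2 = -12.5 cm and d_o2 = 115.143 cm gives d_i2 = -11.276 cm.

-11.3 cm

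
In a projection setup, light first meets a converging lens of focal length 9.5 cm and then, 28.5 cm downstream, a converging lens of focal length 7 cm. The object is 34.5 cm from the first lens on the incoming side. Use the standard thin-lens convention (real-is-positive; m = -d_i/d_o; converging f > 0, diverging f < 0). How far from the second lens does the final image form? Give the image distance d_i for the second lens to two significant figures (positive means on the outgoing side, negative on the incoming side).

Lens 1: 1/d_i1 = 1/f_1 - 1/d_o1 = 1/9.5 - 1/34.5 = 0.07628 cm^-1, so d_i1 = 13.110 cm.
That image sits 15.390 cm in front of the second lens, so d_o2 = 15.390 cm.
Lens 2: 1/d_i2 = 1/f_2 - 1/d_o2 = 1/7 - 1/(15.390) = 0.07788 cm^-1, so d_i2 = 12.840 cm.

13 cm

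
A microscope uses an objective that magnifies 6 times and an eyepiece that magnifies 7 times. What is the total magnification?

42

The overall magnification of a compound microscope is the product of the objective and eyepiece magnifications:
M = M_obj x M_eye = 6 x 7 = 42.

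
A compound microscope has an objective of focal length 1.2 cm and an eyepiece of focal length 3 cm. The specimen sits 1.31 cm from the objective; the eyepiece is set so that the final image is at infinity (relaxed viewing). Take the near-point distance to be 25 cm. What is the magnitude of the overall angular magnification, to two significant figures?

Objective: 1/d_i = 1/f_obj - 1/d_o = 1/1.2 - 1/1.31 = 0.06997 cm^-1, so d_i = 14.291 cm.
m_obj = -d_i/d_o = -14.291/1.31 = -10.909.
Eyepiece angular magnification (image at infinity): M_eye = D/f_e = 25/3 = 8.333.
Overall M = m_obj x M_eye = (-10.909)(8.333) = -90.91.
|M| = 90.91.

91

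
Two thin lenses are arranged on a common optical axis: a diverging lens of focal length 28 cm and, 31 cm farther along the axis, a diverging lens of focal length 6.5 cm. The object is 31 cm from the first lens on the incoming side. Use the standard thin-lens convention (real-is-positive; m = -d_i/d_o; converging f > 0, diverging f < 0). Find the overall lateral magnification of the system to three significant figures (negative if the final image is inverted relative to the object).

0.0591

First lens: d_i1 = 1/(1/(-28) - 1/31) = -14.712 cm.
m_1 = -(-14.712)/31 = 0.4746.
With d_i1 < 0 the first image is virtual and lies on the object side; the object distance for lens 2 is d_o2 = 31 - (-14.712) = 45.712 cm.
Second lens: d_i2 = 1/(1/(-6.5) - 1/(45.712)) = -5.691 cm.
m_2 = -(-5.691)/(45.712) = 0.1245.
The system's lateral magnification is m_1 m_2 = (0.4746)(0.1245) = 0.0591.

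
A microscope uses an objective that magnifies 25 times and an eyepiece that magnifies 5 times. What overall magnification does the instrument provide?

The overall magnification of a compound microscope is the product of the objective and eyepiece magnifications:
M = M_obj x M_eye = 25 x 5 = 125.

125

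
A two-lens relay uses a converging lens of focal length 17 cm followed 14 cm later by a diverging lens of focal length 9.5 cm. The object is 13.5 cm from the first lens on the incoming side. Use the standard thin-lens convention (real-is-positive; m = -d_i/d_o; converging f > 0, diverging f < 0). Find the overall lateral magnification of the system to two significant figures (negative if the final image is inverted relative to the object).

0.52

Applying the thin-lens equation to the first lens, 1/17 = 1/13.5 + 1/d_i1, which gives d_i1 = -65.571 cm.
Its lateral magnification is m_1 = -d_i1/d_o1 = -(-65.571)/13.5 = 4.8571.
The intermediate image is virtual, 65.571 cm to the left of lens 1, so d_o2 = L - d_i1 = 14 - (-65.571) = 79.571 cm.
Applying the thin-lens equation again with f_2 = -9.5 cm and d_o2 = 79.571 cm gives d_i2 = -8.487 cm.
m_2 = -(-8.487)/(79.571) = 0.1067.
Total m = m_1 x m_2 = (4.8571)(0.1067) = 0.5180.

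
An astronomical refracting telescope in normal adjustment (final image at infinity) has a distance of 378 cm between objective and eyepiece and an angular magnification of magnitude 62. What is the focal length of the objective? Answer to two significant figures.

370 cm

In normal adjustment the tube length equals f_obj + f_eye and |M| = f_obj/f_eye.
So f_obj = 62 f_eye and 62 f_eye + f_eye = 378 cm, giving f_eye = 378/63 = 6.000 cm and f_obj = 372.000 cm.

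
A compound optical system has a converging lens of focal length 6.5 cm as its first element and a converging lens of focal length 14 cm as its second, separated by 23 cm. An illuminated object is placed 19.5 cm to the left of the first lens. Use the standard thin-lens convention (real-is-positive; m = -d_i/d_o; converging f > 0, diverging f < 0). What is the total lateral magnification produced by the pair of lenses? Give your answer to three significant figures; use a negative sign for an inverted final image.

First lens: d_i1 = 1/(1/6.5 - 1/19.5) = 9.750 cm.
m_1 = -(9.750)/19.5 = -0.5000.
Object distance for lens 2: d_o2 = 23 - 9.750 = 13.250 cm.
Second lens: d_i2 = 1/(1/14 - 1/(13.250)) = -247.333 cm.
m_2 = -(-247.333)/(13.250) = 18.6667.
Overall magnification: m = m_1 m_2 = -9.3333.

-9.33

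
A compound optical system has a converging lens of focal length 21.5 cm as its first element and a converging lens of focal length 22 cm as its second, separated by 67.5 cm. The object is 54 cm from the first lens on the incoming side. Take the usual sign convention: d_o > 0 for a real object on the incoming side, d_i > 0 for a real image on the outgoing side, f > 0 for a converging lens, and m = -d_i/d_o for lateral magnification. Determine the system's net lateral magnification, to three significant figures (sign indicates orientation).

1.49

Lens 1: 1/d_i1 = 1/f_1 - 1/d_o1 = 1/21.5 - 1/54 = 0.02799 cm^-1, so d_i1 = 35.723 cm.
m_1 = -(35.723)/54 = -0.6615.
The intermediate image is 35.723 cm to the right of lens 1, so d_o2 = L - d_i1 = 67.5 - 35.723 = 31.777 cm.
Lens 2: 1/d_i2 = 1/f_2 - 1/d_o2 = 1/22 - 1/(31.777) = 0.01399 cm^-1, so d_i2 = 71.504 cm.
m_2 = -(71.504)/(31.777) = -2.2502.
The system's lateral magnification is m_1 m_2 = (-0.6615)(-2.2502) = 1.4886.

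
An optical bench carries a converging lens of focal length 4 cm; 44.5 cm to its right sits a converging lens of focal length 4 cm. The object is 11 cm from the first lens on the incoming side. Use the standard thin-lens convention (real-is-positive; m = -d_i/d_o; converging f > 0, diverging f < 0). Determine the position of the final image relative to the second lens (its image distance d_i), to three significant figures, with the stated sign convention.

4.47 cm

Applying the thin-lens equation to the first lens, 1/4 = 1/11 + 1/d_i1, which gives d_i1 = 6.286 cm.
The intermediate image is 6.286 cm to the right of lens 1, so d_o2 = L - d_i1 = 44.5 - 6.286 = 38.214 cm.
Applying the thin-lens equation again with f_2 = 4 cm and d_o2 = 38.214 cm gives d_i2 = 4.468 cm.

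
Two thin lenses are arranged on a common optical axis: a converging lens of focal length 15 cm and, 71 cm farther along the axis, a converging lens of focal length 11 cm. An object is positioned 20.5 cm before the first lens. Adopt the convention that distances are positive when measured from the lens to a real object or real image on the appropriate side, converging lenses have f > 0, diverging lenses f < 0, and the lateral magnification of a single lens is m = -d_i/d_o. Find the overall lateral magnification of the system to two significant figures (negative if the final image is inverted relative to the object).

Lens 1: 1/d_i1 = 1/f_1 - 1/d_o1 = 1/15 - 1/20.5 = 0.01789 cm^-1, so d_i1 = 55.909 cm.
m_1 = -(55.909)/20.5 = -2.7273.
That image sits 15.091 cm in front of the second lens, so d_o2 = 15.091 cm.
Lens 2: 1/d_i2 = 1/f_2 - 1/d_o2 = 1/11 - 1/(15.091) = 0.02464 cm^-1, so d_i2 = 40.578 cm.
m_2 = -(40.578)/(15.091) = -2.6889.
Overall magnification: m = m_1 m_2 = 7.3333.

7.3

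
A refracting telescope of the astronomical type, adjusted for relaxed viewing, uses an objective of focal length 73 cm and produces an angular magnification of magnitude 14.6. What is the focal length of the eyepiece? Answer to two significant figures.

|M| = f_obj/f_eye, so f_eye = f_obj/|M| = 73/14.6 = 5.000 cm.

5.0 cm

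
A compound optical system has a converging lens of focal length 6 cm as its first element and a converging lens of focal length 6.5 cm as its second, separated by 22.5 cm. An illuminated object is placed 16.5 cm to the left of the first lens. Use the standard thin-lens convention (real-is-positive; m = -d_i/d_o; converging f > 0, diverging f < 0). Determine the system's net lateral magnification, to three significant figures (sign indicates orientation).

First lens: d_i1 = 1/(1/6 - 1/16.5) = 9.429 cm.
m_1 = -(9.429)/16.5 = -0.5714.
Object distance for lens 2: d_o2 = 22.5 - 9.429 = 13.071 cm.
Second lens: d_i2 = 1/(1/6.5 - 1/(13.071)) = 12.929 cm.
m_2 = -(12.929)/(13.071) = -0.9891.
Overall magnification: m = m_1 m_2 = 0.5652.

0.565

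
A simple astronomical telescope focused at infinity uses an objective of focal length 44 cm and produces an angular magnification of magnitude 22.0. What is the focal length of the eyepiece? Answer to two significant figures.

2.0 cm

|M| = f_obj/f_eye, so f_eye = f_obj/|M| = 44/22.0 = 2.000 cm.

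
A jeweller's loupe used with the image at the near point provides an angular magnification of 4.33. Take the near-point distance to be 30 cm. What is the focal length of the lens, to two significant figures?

9.0 cm

For the image at the near point, M = 1 + D/f.
f = D/(M - 1) = 30/(4.33 - 1) = 9.009 cm.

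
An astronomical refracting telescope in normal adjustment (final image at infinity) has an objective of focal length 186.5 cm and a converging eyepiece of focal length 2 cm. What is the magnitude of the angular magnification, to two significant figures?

93

|M| = f_obj/|f_eye| = 186.5/2 = 93.250.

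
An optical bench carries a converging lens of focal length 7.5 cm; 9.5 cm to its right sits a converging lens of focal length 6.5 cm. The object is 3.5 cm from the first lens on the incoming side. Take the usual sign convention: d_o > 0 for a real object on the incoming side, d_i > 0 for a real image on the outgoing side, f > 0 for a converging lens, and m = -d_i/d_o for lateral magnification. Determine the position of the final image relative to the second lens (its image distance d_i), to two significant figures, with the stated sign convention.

First lens: d_i1 = 1/(1/7.5 - 1/3.5) = -6.563 cm.
The intermediate image is virtual, 6.563 cm to the left of lens 1, so d_o2 = L - d_i1 = 9.5 - (-6.563) = 16.062 cm.
Second lens: d_i2 = 1/(1/6.5 - 1/(16.062)) = 10.918 cm.

11 cm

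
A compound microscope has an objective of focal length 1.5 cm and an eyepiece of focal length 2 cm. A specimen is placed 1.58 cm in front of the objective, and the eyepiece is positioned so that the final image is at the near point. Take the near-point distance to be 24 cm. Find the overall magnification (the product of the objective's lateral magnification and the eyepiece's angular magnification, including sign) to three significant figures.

-244

Objective: 1/d_i = 1/f_obj - 1/d_o = 1/1.5 - 1/1.58 = 0.03376 cm^-1, so d_i = 29.625 cm.
m_obj = -d_i/d_o = -29.625/1.58 = -18.750.
Eyepiece angular magnification (image at near point): M_eye = 1 + D/f_e = 1 + 24/2 = 13.000.
Overall M = m_obj x M_eye = (-18.750)(13.000) = -243.75.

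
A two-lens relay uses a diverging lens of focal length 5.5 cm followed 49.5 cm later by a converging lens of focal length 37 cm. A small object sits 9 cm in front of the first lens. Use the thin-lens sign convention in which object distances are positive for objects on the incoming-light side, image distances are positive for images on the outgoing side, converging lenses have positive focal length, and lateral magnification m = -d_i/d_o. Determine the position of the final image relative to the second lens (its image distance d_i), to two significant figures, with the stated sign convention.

120 cm

First lens: d_i1 = 1/(1/(-5.5) - 1/9) = -3.414 cm.
With d_i1 < 0 the first image is virtual and lies on the object side; the object distance for lens 2 is d_o2 = 49.5 - (-3.414) = 52.914 cm.
Second lens: d_i2 = 1/(1/37 - 1/(52.914)) = 123.026 cm.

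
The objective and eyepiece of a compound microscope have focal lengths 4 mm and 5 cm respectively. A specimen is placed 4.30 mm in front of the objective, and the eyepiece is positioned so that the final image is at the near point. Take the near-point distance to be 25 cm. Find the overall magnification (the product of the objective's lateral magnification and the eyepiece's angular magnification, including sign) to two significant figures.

Convert to cm: f_obj = 4 mm = 0.4 cm; d_o = 4.30 mm = 0.43 cm.
Objective: 1/d_i = 1/f_obj - 1/d_o = 1/0.4 - 1/0.43 = 0.17442 cm^-1, so d_i = 5.733 cm.
m_obj = -d_i/d_o = -5.733/0.43 = -13.333.
Eyepiece angular magnification (image at near point): M_eye = 1 + D/f_e = 1 + 25/5 = 6.000.
Overall M = m_obj x M_eye = (-13.333)(6.000) = -80.00.

-80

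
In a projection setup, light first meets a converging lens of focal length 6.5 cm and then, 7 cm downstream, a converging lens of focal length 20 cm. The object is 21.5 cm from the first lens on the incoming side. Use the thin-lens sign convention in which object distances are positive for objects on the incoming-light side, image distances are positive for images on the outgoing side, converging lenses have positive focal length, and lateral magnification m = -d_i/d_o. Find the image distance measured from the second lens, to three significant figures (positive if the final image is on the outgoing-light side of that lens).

2.08 cm

First lens: d_i1 = 1/(1/6.5 - 1/21.5) = 9.317 cm.
This image would form 9.317 cm past lens 1, i.e. 2.317 cm beyond lens 2, so it is a virtual object for lens 2: d_o2 = 7 - 9.317 = -2.317 cm.
Second lens: d_i2 = 1/(1/20 - 1/(-2.317)) = 2.076 cm.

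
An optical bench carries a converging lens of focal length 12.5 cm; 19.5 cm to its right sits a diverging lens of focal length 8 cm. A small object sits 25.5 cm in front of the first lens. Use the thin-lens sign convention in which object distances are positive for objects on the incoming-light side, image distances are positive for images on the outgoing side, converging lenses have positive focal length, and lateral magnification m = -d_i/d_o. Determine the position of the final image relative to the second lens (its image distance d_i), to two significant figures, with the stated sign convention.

13 cm

First lens: d_i1 = 1/(1/12.5 - 1/25.5) = 24.519 cm.
Since 24.519 cm > 19.5 cm, the first image lies past the second lens and serves as a virtual object: d_o2 = L - d_i1 = -5.019 cm.
Second lens: d_i2 = 1/(1/(-8) - 1/(-5.019)) = 13.471 cm.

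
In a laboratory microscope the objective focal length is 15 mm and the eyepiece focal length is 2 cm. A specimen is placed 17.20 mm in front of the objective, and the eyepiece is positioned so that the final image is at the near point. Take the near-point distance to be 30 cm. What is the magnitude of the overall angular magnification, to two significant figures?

Convert to cm: f_obj = 15 mm = 1.5 cm; d_o = 17.20 mm = 1.72 cm.
Objective: 1/d_i = 1/f_obj - 1/d_o = 1/1.5 - 1/1.72 = 0.08527 cm^-1, so d_i = 11.727 cm.
m_obj = -d_i/d_o = -11.727/1.72 = -6.818.
Eyepiece angular magnification (image at near point): M_eye = 1 + D/f_e = 1 + 30/2 = 16.000.
Overall M = m_obj x M_eye = (-6.818)(16.000) = -109.09.
|M| = 109.09.

110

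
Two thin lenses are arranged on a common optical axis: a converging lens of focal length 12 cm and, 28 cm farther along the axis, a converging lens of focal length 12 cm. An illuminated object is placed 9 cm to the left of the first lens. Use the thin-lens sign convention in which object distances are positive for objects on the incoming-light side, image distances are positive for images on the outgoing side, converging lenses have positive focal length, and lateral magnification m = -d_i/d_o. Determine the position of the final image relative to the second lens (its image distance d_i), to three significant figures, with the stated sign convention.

14.8 cm

Applying the thin-lens equation to the first lens, 1/12 = 1/9 + 1/d_i1, which gives d_i1 = -36.000 cm.
The intermediate image is virtual, 36.000 cm to the left of lens 1, so d_o2 = L - d_i1 = 28 - (-36.000) = 64.000 cm.
Applying the thin-lens equation again with f_2 = 12 cm and d_o2 = 64.000 cm gives d_i2 = 14.769 cm.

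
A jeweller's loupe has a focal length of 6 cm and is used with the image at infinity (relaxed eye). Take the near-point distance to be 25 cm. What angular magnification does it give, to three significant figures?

M = D/f = 25/6 = 4.167.

4.17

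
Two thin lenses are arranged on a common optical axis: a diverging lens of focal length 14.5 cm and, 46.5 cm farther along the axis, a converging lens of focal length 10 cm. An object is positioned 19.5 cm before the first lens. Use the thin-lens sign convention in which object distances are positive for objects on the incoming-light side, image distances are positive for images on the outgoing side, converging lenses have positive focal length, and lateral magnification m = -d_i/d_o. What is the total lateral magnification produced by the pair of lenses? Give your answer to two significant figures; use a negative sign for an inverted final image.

Lens 1: 1/d_i1 = 1/f_1 - 1/d_o1 = 1/(-14.5) - 1/19.5 = -0.12025 cm^-1, so d_i1 = -8.316 cm.
m_1 = -(-8.316)/19.5 = 0.4265.
With d_i1 < 0 the first image is virtual and lies on the object side; the object distance for lens 2 is d_o2 = 46.5 - (-8.316) = 54.816 cm.
Lens 2: 1/d_i2 = 1/f_2 - 1/d_o2 = 1/10 - 1/(54.816) = 0.08176 cm^-1, so d_i2 = 12.231 cm.
m_2 = -(12.231)/(54.816) = -0.2231.
Total m = m_1 x m_2 = (0.4265)(-0.2231) = -0.0952.

-0.095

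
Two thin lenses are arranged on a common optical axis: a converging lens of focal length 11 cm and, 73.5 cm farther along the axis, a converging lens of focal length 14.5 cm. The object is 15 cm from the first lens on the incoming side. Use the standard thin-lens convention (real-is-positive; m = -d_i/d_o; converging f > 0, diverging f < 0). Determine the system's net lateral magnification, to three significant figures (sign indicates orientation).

2.25

Lens 1: 1/d_i1 = 1/f_1 - 1/d_o1 = 1/11 - 1/15 = 0.02424 cm^-1, so d_i1 = 41.250 cm.
m_1 = -(41.250)/15 = -2.7500.
The intermediate image is 41.250 cm to the right of lens 1, so d_o2 = L - d_i1 = 73.5 - 41.250 = 32.250 cm.
Lens 2: 1/d_i2 = 1/f_2 - 1/d_o2 = 1/14.5 - 1/(32.250) = 0.03796 cm^-1, so d_i2 = 26.345 cm.
m_2 = -(26.345)/(32.250) = -0.8169.
The system's lateral magnification is m_1 m_2 = (-2.7500)(-0.8169) = 2.2465.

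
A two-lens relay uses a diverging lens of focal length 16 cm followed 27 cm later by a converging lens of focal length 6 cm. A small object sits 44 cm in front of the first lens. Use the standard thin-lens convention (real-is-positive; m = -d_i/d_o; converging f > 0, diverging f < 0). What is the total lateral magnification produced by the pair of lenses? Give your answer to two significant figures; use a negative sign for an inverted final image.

First lens: d_i1 = 1/(1/(-16) - 1/44) = -11.733 cm.
m_1 = -(-11.733)/44 = 0.2667.
With d_i1 < 0 the first image is virtual and lies on the object side; the object distance for lens 2 is d_o2 = 27 - (-11.733) = 38.733 cm.
Second lens: d_i2 = 1/(1/6 - 1/(38.733)) = 7.100 cm.
m_2 = -(7.100)/(38.733) = -0.1833.
Total m = m_1 x m_2 = (0.2667)(-0.1833) = -0.0489.

-0.049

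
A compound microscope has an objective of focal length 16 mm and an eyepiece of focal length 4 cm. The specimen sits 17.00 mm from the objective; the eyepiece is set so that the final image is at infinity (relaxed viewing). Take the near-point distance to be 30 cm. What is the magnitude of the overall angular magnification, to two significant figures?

120

Convert to cm: f_obj = 16 mm = 1.6 cm; d_o = 17.00 mm = 1.70 cm.
Objective: 1/d_i = 1/f_obj - 1/d_o = 1/1.6 - 1/1.70 = 0.03676 cm^-1, so d_i = 27.200 cm.
m_obj = -d_i/d_o = -27.200/1.70 = -16.000.
Eyepiece angular magnification (image at infinity): M_eye = D/f_e = 30/4 = 7.500.
Overall M = m_obj x M_eye = (-16.000)(7.500) = -120.00.
|M| = 120.00.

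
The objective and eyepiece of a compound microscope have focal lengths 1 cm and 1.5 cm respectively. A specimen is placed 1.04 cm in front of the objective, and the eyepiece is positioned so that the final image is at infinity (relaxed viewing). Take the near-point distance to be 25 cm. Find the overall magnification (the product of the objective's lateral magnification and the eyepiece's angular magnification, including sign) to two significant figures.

Objective: 1/d_i = 1/f_obj - 1/d_o = 1/1 - 1/1.04 = 0.03846 cm^-1, so d_i = 26.000 cm.
m_obj = -d_i/d_o = -26.000/1.04 = -25.000.
Eyepiece angular magnification (image at infinity): M_eye = D/f_e = 25/1.5 = 16.667.
Overall M = m_obj x M_eye = (-25.000)(16.667) = -416.67.

-420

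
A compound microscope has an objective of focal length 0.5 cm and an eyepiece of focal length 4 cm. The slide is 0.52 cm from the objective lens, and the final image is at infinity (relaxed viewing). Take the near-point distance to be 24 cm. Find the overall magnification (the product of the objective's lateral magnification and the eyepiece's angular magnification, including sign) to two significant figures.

Objective: 1/d_i = 1/f_obj - 1/d_o = 1/0.5 - 1/0.52 = 0.07692 cm^-1, so d_i = 13.000 cm.
m_obj = -d_i/d_o = -13.000/0.52 = -25.000.
Eyepiece angular magnification (image at infinity): M_eye = D/f_e = 24/4 = 6.000.
Overall M = m_obj x M_eye = (-25.000)(6.000) = -150.00.

-150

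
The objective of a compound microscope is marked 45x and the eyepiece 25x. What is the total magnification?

1125

The overall magnification of a compound microscope is the product of the objective and eyepiece magnifications:
M = M_obj x M_eye = 45 x 25 = 1125.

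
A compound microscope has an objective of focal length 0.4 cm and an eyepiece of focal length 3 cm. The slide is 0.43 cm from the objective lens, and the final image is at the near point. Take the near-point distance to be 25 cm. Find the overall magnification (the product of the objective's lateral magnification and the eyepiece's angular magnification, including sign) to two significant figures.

-120

Objective: 1/d_i = 1/f_obj - 1/d_o = 1/0.4 - 1/0.43 = 0.17442 cm^-1, so d_i = 5.733 cm.
m_obj = -d_i/d_o = -5.733/0.43 = -13.333.
Eyepiece angular magnification (image at near point): M_eye = 1 + D/f_e = 1 + 25/3 = 9.333.
Overall M = m_obj x M_eye = (-13.333)(9.333) = -124.44.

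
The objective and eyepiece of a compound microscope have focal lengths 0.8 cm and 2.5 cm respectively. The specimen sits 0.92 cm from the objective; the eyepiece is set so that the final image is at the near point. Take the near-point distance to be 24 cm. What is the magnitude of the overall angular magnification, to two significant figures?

71

Objective: 1/d_i = 1/f_obj - 1/d_o = 1/0.8 - 1/0.92 = 0.16304 cm^-1, so d_i = 6.133 cm.
m_obj = -d_i/d_o = -6.133/0.92 = -6.667.
Eyepiece angular magnification (image at near point): M_eye = 1 + D/f_e = 1 + 24/2.5 = 10.600.
Overall M = m_obj x M_eye = (-6.667)(10.600) = -70.67.
|M| = 70.67.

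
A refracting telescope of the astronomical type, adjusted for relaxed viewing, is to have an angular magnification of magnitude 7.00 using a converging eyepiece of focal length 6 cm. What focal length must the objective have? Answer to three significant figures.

|M| = f_obj/|f_eye|, so f_obj = |M| x |f_eye| = 7.0 x 6 = 42.000 cm.

42.0 cm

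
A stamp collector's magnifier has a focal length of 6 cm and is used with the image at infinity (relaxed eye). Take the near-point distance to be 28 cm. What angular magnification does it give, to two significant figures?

M = D/f = 28/6 = 4.667.

4.7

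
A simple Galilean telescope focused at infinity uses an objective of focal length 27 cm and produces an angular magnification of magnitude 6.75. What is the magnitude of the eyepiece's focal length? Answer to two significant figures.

|M| = f_obj/|f_eye|, so |f_eye| = f_obj/|M| = 27/6.75 = 4.000 cm.
(The eyepiece is diverging, so its signed focal length is -4.000 cm.)

4.0 cm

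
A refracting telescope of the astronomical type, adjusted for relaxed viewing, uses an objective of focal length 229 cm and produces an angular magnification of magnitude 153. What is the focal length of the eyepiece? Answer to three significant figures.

|M| = f_obj/f_eye, so f_eye = f_obj/|M| = 229/153.0 = 1.497 cm.

1.50 cm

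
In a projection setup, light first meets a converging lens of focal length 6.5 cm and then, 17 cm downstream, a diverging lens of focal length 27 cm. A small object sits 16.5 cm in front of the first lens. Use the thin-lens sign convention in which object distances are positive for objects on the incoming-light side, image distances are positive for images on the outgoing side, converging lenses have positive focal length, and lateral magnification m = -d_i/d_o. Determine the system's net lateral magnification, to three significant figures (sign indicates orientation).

-0.527

First lens: d_i1 = 1/(1/6.5 - 1/16.5) = 10.725 cm.
m_1 = -(10.725)/16.5 = -0.6500.
The intermediate image is 10.725 cm to the right of lens 1, so d_o2 = L - d_i1 = 17 - 10.725 = 6.275 cm.
Second lens: d_i2 = 1/(1/(-27) - 1/(6.275)) = -5.092 cm.
m_2 = -(-5.092)/(6.275) = 0.8114.
Total m = m_1 x m_2 = (-0.6500)(0.8114) = -0.5274.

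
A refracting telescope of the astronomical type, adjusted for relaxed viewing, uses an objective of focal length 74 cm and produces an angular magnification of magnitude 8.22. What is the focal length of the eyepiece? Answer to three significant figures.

|M| = f_obj/f_eye, so f_eye = f_obj/|M| = 74/8.22 = 9.002 cm.

9.00 cm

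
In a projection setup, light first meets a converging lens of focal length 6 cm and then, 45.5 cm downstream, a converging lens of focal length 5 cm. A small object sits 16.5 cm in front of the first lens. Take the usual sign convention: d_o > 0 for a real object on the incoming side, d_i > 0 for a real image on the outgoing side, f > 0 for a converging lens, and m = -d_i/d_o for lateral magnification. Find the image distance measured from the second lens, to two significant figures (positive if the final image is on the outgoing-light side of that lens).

5.8 cm

Applying the thin-lens equation to the first lens, 1/6 = 1/16.5 + 1/d_i1, which gives d_i1 = 9.429 cm.
The intermediate image is 9.429 cm to the right of lens 1, so d_o2 = L - d_i1 = 45.5 - 9.429 = 36.071 cm.
Applying the thin-lens equation again with f_2 = 5 cm and d_o2 = 36.071 cm gives d_i2 = 5.805 cm.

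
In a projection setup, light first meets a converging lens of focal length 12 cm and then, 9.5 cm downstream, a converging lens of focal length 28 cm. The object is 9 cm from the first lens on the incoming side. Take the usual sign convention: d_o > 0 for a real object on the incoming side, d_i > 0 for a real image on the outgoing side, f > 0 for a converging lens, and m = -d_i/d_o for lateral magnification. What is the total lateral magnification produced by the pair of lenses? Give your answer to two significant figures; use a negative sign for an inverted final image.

Applying the thin-lens equation to the first lens, 1/12 = 1/9 + 1/d_i1, which gives d_i1 = -36.000 cm.
Its lateral magnification is m_1 = -d_i1/d_o1 = -(-36.000)/9 = 4.0000.
The intermediate image is virtual, 36.000 cm to the left of lens 1, so d_o2 = L - d_i1 = 9.5 - (-36.000) = 45.500 cm.
Applying the thin-lens equation again with f_2 = 28 cm and d_o2 = 45.500 cm gives d_i2 = 72.800 cm.
m_2 = -(72.800)/(45.500) = -1.6000.
Overall magnification: m = m_1 m_2 = -6.4000.

-6.4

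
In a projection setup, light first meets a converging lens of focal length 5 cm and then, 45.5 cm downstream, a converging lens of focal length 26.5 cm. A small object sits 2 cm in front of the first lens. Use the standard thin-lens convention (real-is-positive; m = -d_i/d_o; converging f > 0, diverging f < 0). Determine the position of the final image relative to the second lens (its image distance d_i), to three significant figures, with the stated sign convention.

Applying the thin-lens equation to the first lens, 1/5 = 1/2 + 1/d_i1, which gives d_i1 = -3.333 cm.
The intermediate image is virtual, 3.333 cm to the left of lens 1, so d_o2 = L - d_i1 = 45.5 - (-3.333) = 48.833 cm.
Applying the thin-lens equation again with f_2 = 26.5 cm and d_o2 = 48.833 cm gives d_i2 = 57.944 cm.

57.9 cm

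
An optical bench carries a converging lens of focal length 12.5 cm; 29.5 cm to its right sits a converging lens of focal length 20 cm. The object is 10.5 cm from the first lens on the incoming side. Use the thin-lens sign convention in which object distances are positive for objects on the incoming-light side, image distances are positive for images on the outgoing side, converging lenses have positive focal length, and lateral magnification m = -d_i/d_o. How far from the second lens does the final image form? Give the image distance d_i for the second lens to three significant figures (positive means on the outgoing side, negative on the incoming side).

Lens 1: 1/d_i1 = 1/f_1 - 1/d_o1 = 1/12.5 - 1/10.5 = -0.01524 cm^-1, so d_i1 = -65.625 cm.
The intermediate image is virtual, 65.625 cm to the left of lens 1, so d_o2 = L - d_i1 = 29.5 - (-65.625) = 95.125 cm.
Lens 2: 1/d_i2 = 1/f_2 - 1/d_o2 = 1/20 - 1/(95.125) = 0.03949 cm^-1, so d_i2 = 25.324 cm.

25.3 cm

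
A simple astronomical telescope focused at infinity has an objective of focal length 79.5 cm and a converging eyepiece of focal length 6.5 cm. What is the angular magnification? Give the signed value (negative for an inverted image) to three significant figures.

-12.2

M = -f_obj/f_eye = -79.5/(6.5) = -12.231.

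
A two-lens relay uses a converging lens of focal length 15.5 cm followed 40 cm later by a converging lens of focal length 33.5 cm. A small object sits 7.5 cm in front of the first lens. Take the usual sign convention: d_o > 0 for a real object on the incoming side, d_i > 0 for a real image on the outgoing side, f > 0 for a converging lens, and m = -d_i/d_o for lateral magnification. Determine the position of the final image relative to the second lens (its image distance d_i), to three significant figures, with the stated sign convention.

Lens 1: 1/d_i1 = 1/f_1 - 1/d_o1 = 1/15.5 - 1/7.5 = -0.06882 cm^-1, so d_i1 = -14.531 cm.
With d_i1 < 0 the first image is virtual and lies on the object side; the object distance for lens 2 is d_o2 = 40 - (-14.531) = 54.531 cm.
Lens 2: 1/d_i2 = 1/f_2 - 1/d_o2 = 1/33.5 - 1/(54.531) = 0.01151 cm^-1, so d_i2 = 86.861 cm.

86.9 cm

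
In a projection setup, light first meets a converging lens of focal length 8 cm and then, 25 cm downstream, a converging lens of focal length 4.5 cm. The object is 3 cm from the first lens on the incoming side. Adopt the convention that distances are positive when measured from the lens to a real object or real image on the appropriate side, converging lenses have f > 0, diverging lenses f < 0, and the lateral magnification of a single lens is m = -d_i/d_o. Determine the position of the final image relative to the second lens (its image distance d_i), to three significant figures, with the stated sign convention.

Applying the thin-lens equation to the first lens, 1/8 = 1/3 + 1/d_i1, which gives d_i1 = -4.800 cm.
With d_i1 < 0 the first image is virtual and lies on the object side; the object distance for lens 2 is d_o2 = 25 - (-4.800) = 29.800 cm.
Applying the thin-lens equation again with f_2 = 4.5 cm and d_o2 = 29.800 cm gives d_i2 = 5.300 cm.

5.30 cm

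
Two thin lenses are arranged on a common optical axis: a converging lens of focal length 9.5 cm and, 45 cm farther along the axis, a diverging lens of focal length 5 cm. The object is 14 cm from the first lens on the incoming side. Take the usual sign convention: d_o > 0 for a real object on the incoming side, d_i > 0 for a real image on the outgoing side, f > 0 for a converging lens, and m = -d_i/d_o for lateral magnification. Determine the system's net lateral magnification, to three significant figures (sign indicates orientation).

Applying the thin-lens equation to the first lens, 1/9.5 = 1/14 + 1/d_i1, which gives d_i1 = 29.556 cm.
Its lateral magnification is m_1 = -d_i1/d_o1 = -(29.556)/14 = -2.1111.
That image sits 15.444 cm in front of the second lens, so d_o2 = 15.444 cm.
Applying the thin-lens equation again with f_2 = -5 cm and d_o2 = 15.444 cm gives d_i2 = -3.777 cm.
m_2 = -(-3.777)/(15.444) = 0.2446.
Overall magnification: m = m_1 m_2 = -0.5163.

-0.516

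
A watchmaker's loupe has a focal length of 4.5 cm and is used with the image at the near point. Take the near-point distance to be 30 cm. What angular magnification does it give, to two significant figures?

M = 1 + D/f = 1 + 30/4.5 = 7.667.

7.7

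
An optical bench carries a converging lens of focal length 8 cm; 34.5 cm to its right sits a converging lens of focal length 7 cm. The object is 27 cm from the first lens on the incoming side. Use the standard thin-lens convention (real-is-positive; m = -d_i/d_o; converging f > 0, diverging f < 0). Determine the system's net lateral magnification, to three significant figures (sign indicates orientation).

First lens: d_i1 = 1/(1/8 - 1/27) = 11.368 cm.
m_1 = -(11.368)/27 = -0.4211.
That image sits 23.132 cm in front of the second lens, so d_o2 = 23.132 cm.
Second lens: d_i2 = 1/(1/7 - 1/(23.132)) = 10.038 cm.
m_2 = -(10.038)/(23.132) = -0.4339.
Overall magnification: m = m_1 m_2 = 0.1827.

0.183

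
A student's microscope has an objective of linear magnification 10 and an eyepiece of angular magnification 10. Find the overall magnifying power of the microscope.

The overall magnification of a compound microscope is the product of the objective and eyepiece magnifications:
M = M_obj x M_eye = 10 x 10 = 100.

100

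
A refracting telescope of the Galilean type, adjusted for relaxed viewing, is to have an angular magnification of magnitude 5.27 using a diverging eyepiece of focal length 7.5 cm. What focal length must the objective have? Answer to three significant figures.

|M| = f_obj/|f_eye|, so f_obj = |M| x |f_eye| = 5.27 x 7.5 = 39.525 cm.

39.5 cm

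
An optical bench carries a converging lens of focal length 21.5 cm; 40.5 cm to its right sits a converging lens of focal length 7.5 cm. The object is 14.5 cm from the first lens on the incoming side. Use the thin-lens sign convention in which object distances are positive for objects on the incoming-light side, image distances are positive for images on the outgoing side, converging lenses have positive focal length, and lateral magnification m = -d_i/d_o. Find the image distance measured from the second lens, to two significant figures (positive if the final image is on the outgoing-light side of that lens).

8.2 cm

Applying the thin-lens equation to the first lens, 1/21.5 = 1/14.5 + 1/d_i1, which gives d_i1 = -44.536 cm.
The intermediate image is virtual, 44.536 cm to the left of lens 1, so d_o2 = L - d_i1 = 40.5 - (-44.536) = 85.036 cm.
Applying the thin-lens equation again with f_2 = 7.5 cm and d_o2 = 85.036 cm gives d_i2 = 8.225 cm.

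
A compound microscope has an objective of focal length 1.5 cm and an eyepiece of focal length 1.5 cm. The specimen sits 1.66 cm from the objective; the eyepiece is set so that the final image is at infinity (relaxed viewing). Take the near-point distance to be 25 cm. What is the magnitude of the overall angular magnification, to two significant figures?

Objective: 1/d_i = 1/f_obj - 1/d_o = 1/1.5 - 1/1.66 = 0.06426 cm^-1, so d_i = 15.563 cm.
m_obj = -d_i/d_o = -15.563/1.66 = -9.375.
Eyepiece angular magnification (image at infinity): M_eye = D/f_e = 25/1.5 = 16.667.
Overall M = m_obj x M_eye = (-9.375)(16.667) = -156.25.
|M| = 156.25.

160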